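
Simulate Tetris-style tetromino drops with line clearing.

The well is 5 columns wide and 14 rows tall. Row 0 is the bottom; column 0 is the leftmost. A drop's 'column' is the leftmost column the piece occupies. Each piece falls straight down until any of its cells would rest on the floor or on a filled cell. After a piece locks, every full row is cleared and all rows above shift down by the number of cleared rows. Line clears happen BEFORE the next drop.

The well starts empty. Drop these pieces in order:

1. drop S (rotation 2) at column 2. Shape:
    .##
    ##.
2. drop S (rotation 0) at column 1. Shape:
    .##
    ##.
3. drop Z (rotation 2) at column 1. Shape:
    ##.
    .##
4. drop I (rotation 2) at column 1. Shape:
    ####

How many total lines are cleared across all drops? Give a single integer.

Answer: 0

Derivation:
Drop 1: S rot2 at col 2 lands with bottom-row=0; cleared 0 line(s) (total 0); column heights now [0 0 1 2 2], max=2
Drop 2: S rot0 at col 1 lands with bottom-row=1; cleared 0 line(s) (total 0); column heights now [0 2 3 3 2], max=3
Drop 3: Z rot2 at col 1 lands with bottom-row=3; cleared 0 line(s) (total 0); column heights now [0 5 5 4 2], max=5
Drop 4: I rot2 at col 1 lands with bottom-row=5; cleared 0 line(s) (total 0); column heights now [0 6 6 6 6], max=6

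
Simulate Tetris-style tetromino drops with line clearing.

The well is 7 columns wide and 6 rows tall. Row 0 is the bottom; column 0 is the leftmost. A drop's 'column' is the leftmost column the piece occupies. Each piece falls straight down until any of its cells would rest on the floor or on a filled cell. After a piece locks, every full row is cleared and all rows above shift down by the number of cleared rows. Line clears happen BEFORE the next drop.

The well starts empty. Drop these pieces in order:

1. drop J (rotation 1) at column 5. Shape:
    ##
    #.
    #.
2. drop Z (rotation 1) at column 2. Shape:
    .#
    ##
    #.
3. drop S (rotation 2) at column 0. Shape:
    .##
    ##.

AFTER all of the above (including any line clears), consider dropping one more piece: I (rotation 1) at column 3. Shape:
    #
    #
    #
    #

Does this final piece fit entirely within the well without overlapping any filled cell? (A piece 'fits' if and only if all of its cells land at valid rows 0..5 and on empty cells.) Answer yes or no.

Answer: no

Derivation:
Drop 1: J rot1 at col 5 lands with bottom-row=0; cleared 0 line(s) (total 0); column heights now [0 0 0 0 0 3 3], max=3
Drop 2: Z rot1 at col 2 lands with bottom-row=0; cleared 0 line(s) (total 0); column heights now [0 0 2 3 0 3 3], max=3
Drop 3: S rot2 at col 0 lands with bottom-row=1; cleared 0 line(s) (total 0); column heights now [2 3 3 3 0 3 3], max=3
Test piece I rot1 at col 3 (width 1): heights before test = [2 3 3 3 0 3 3]; fits = False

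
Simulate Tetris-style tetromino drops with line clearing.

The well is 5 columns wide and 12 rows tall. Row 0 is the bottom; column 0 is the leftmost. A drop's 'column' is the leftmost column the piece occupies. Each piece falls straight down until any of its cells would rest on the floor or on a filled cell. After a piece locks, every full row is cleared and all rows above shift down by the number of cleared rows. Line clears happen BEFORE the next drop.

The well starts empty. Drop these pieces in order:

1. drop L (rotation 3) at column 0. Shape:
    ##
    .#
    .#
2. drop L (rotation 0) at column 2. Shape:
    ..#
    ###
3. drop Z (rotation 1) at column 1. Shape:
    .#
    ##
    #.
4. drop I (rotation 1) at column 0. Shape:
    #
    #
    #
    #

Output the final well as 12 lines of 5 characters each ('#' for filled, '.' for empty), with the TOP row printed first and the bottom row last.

Answer: .....
.....
.....
.....
.....
#....
#.#..
###..
##...
##...
.#..#
.####

Derivation:
Drop 1: L rot3 at col 0 lands with bottom-row=0; cleared 0 line(s) (total 0); column heights now [3 3 0 0 0], max=3
Drop 2: L rot0 at col 2 lands with bottom-row=0; cleared 0 line(s) (total 0); column heights now [3 3 1 1 2], max=3
Drop 3: Z rot1 at col 1 lands with bottom-row=3; cleared 0 line(s) (total 0); column heights now [3 5 6 1 2], max=6
Drop 4: I rot1 at col 0 lands with bottom-row=3; cleared 0 line(s) (total 0); column heights now [7 5 6 1 2], max=7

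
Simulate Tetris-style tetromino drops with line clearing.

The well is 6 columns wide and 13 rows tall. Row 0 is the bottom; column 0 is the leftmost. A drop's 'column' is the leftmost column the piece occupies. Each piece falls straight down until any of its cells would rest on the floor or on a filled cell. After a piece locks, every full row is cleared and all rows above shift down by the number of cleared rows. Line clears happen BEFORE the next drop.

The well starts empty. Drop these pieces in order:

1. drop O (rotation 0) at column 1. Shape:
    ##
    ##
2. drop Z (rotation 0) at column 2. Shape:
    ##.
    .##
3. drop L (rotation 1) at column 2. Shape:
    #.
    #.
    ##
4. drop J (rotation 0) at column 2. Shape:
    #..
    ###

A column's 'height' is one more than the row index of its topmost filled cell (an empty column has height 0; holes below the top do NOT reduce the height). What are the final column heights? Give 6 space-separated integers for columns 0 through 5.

Drop 1: O rot0 at col 1 lands with bottom-row=0; cleared 0 line(s) (total 0); column heights now [0 2 2 0 0 0], max=2
Drop 2: Z rot0 at col 2 lands with bottom-row=1; cleared 0 line(s) (total 0); column heights now [0 2 3 3 2 0], max=3
Drop 3: L rot1 at col 2 lands with bottom-row=3; cleared 0 line(s) (total 0); column heights now [0 2 6 4 2 0], max=6
Drop 4: J rot0 at col 2 lands with bottom-row=6; cleared 0 line(s) (total 0); column heights now [0 2 8 7 7 0], max=8

Answer: 0 2 8 7 7 0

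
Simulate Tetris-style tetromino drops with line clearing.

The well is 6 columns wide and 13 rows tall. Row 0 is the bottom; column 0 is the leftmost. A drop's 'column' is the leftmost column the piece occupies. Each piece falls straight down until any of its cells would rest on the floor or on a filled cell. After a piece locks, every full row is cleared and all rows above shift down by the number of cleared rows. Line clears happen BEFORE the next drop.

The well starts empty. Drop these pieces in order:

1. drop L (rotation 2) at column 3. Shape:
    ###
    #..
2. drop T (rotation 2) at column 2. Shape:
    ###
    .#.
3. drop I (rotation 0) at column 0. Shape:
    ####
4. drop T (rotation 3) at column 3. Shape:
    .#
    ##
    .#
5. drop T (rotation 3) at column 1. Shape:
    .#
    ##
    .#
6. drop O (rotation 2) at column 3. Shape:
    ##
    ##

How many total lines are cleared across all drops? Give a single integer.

Answer: 0

Derivation:
Drop 1: L rot2 at col 3 lands with bottom-row=0; cleared 0 line(s) (total 0); column heights now [0 0 0 2 2 2], max=2
Drop 2: T rot2 at col 2 lands with bottom-row=2; cleared 0 line(s) (total 0); column heights now [0 0 4 4 4 2], max=4
Drop 3: I rot0 at col 0 lands with bottom-row=4; cleared 0 line(s) (total 0); column heights now [5 5 5 5 4 2], max=5
Drop 4: T rot3 at col 3 lands with bottom-row=4; cleared 0 line(s) (total 0); column heights now [5 5 5 6 7 2], max=7
Drop 5: T rot3 at col 1 lands with bottom-row=5; cleared 0 line(s) (total 0); column heights now [5 7 8 6 7 2], max=8
Drop 6: O rot2 at col 3 lands with bottom-row=7; cleared 0 line(s) (total 0); column heights now [5 7 8 9 9 2], max=9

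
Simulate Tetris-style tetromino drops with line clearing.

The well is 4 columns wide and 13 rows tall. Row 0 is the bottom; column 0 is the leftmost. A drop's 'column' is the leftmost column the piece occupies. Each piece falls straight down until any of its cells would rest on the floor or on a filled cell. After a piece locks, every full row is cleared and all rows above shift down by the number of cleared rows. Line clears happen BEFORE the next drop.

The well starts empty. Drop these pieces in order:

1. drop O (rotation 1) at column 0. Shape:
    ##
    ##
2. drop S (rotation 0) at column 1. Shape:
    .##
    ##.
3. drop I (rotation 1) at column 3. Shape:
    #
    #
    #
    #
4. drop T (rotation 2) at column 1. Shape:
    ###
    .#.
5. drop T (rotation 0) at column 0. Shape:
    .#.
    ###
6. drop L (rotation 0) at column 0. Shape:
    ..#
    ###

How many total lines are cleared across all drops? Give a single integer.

Drop 1: O rot1 at col 0 lands with bottom-row=0; cleared 0 line(s) (total 0); column heights now [2 2 0 0], max=2
Drop 2: S rot0 at col 1 lands with bottom-row=2; cleared 0 line(s) (total 0); column heights now [2 3 4 4], max=4
Drop 3: I rot1 at col 3 lands with bottom-row=4; cleared 0 line(s) (total 0); column heights now [2 3 4 8], max=8
Drop 4: T rot2 at col 1 lands with bottom-row=7; cleared 0 line(s) (total 0); column heights now [2 9 9 9], max=9
Drop 5: T rot0 at col 0 lands with bottom-row=9; cleared 0 line(s) (total 0); column heights now [10 11 10 9], max=11
Drop 6: L rot0 at col 0 lands with bottom-row=11; cleared 0 line(s) (total 0); column heights now [12 12 13 9], max=13

Answer: 0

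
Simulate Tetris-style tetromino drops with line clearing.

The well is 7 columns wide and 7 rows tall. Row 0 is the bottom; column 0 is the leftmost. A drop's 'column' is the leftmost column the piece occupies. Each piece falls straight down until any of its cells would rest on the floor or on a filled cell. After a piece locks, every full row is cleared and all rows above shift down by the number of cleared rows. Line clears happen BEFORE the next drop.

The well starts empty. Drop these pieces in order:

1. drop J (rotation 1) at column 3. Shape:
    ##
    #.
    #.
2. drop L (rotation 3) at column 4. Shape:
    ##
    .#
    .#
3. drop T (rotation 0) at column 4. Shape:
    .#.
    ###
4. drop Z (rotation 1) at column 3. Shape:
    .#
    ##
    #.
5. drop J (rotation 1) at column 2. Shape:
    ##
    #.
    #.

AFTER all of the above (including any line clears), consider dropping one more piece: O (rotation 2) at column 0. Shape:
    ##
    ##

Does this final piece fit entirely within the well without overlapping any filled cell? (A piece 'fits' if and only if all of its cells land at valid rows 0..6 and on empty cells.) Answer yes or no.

Answer: yes

Derivation:
Drop 1: J rot1 at col 3 lands with bottom-row=0; cleared 0 line(s) (total 0); column heights now [0 0 0 3 3 0 0], max=3
Drop 2: L rot3 at col 4 lands with bottom-row=1; cleared 0 line(s) (total 0); column heights now [0 0 0 3 4 4 0], max=4
Drop 3: T rot0 at col 4 lands with bottom-row=4; cleared 0 line(s) (total 0); column heights now [0 0 0 3 5 6 5], max=6
Drop 4: Z rot1 at col 3 lands with bottom-row=4; cleared 0 line(s) (total 0); column heights now [0 0 0 6 7 6 5], max=7
Drop 5: J rot1 at col 2 lands with bottom-row=4; cleared 0 line(s) (total 0); column heights now [0 0 7 7 7 6 5], max=7
Test piece O rot2 at col 0 (width 2): heights before test = [0 0 7 7 7 6 5]; fits = True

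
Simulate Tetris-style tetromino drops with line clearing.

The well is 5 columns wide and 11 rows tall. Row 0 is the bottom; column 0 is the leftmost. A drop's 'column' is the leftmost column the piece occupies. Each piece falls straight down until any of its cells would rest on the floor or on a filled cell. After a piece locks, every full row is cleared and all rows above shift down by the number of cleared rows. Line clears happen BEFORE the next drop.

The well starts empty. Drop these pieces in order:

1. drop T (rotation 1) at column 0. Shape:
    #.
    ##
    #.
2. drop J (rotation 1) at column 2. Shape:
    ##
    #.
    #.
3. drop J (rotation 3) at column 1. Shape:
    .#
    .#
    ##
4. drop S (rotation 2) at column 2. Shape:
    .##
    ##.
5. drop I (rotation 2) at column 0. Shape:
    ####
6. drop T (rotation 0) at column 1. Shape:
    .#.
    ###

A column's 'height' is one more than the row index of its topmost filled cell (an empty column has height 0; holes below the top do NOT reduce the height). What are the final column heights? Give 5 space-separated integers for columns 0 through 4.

Answer: 9 10 11 10 8

Derivation:
Drop 1: T rot1 at col 0 lands with bottom-row=0; cleared 0 line(s) (total 0); column heights now [3 2 0 0 0], max=3
Drop 2: J rot1 at col 2 lands with bottom-row=0; cleared 0 line(s) (total 0); column heights now [3 2 3 3 0], max=3
Drop 3: J rot3 at col 1 lands with bottom-row=3; cleared 0 line(s) (total 0); column heights now [3 4 6 3 0], max=6
Drop 4: S rot2 at col 2 lands with bottom-row=6; cleared 0 line(s) (total 0); column heights now [3 4 7 8 8], max=8
Drop 5: I rot2 at col 0 lands with bottom-row=8; cleared 0 line(s) (total 0); column heights now [9 9 9 9 8], max=9
Drop 6: T rot0 at col 1 lands with bottom-row=9; cleared 0 line(s) (total 0); column heights now [9 10 11 10 8], max=11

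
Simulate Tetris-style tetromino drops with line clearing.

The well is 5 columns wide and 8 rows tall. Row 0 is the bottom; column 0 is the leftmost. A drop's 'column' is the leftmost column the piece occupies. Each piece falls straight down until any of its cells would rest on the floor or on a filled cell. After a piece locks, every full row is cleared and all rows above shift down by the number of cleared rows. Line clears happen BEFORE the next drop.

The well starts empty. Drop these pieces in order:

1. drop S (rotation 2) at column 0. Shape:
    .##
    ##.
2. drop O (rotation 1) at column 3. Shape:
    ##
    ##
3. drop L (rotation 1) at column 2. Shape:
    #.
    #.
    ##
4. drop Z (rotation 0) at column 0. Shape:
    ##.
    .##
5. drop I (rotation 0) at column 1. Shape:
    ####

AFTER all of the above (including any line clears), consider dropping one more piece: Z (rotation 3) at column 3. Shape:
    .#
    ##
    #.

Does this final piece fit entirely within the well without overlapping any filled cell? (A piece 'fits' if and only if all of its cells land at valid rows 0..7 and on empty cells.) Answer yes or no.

Drop 1: S rot2 at col 0 lands with bottom-row=0; cleared 0 line(s) (total 0); column heights now [1 2 2 0 0], max=2
Drop 2: O rot1 at col 3 lands with bottom-row=0; cleared 0 line(s) (total 0); column heights now [1 2 2 2 2], max=2
Drop 3: L rot1 at col 2 lands with bottom-row=2; cleared 0 line(s) (total 0); column heights now [1 2 5 3 2], max=5
Drop 4: Z rot0 at col 0 lands with bottom-row=5; cleared 0 line(s) (total 0); column heights now [7 7 6 3 2], max=7
Drop 5: I rot0 at col 1 lands with bottom-row=7; cleared 0 line(s) (total 0); column heights now [7 8 8 8 8], max=8
Test piece Z rot3 at col 3 (width 2): heights before test = [7 8 8 8 8]; fits = False

Answer: no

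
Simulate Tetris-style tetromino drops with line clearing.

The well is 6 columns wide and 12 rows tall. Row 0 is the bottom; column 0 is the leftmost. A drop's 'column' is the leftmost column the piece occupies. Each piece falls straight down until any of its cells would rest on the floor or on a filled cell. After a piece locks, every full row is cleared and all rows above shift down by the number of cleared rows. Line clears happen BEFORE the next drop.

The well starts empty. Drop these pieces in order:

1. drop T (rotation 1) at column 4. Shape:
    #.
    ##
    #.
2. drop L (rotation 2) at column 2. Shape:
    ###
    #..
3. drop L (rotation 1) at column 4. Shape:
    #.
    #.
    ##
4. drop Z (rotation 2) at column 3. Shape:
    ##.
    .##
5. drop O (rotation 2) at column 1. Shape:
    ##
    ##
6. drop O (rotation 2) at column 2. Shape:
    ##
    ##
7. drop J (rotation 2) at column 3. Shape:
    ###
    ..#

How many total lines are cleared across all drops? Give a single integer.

Drop 1: T rot1 at col 4 lands with bottom-row=0; cleared 0 line(s) (total 0); column heights now [0 0 0 0 3 2], max=3
Drop 2: L rot2 at col 2 lands with bottom-row=2; cleared 0 line(s) (total 0); column heights now [0 0 4 4 4 2], max=4
Drop 3: L rot1 at col 4 lands with bottom-row=4; cleared 0 line(s) (total 0); column heights now [0 0 4 4 7 5], max=7
Drop 4: Z rot2 at col 3 lands with bottom-row=7; cleared 0 line(s) (total 0); column heights now [0 0 4 9 9 8], max=9
Drop 5: O rot2 at col 1 lands with bottom-row=4; cleared 0 line(s) (total 0); column heights now [0 6 6 9 9 8], max=9
Drop 6: O rot2 at col 2 lands with bottom-row=9; cleared 0 line(s) (total 0); column heights now [0 6 11 11 9 8], max=11
Drop 7: J rot2 at col 3 lands with bottom-row=10; cleared 0 line(s) (total 0); column heights now [0 6 11 12 12 12], max=12

Answer: 0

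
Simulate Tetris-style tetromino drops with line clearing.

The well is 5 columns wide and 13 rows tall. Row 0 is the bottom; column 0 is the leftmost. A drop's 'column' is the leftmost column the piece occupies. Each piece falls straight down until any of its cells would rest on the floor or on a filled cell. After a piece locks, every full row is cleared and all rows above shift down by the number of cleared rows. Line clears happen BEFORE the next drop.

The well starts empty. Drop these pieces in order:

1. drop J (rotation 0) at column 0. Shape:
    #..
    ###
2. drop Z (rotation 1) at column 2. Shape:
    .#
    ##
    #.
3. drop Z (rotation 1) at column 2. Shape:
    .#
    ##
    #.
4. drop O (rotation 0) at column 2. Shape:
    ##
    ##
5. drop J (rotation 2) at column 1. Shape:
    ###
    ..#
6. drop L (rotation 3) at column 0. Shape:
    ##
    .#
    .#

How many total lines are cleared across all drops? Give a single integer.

Drop 1: J rot0 at col 0 lands with bottom-row=0; cleared 0 line(s) (total 0); column heights now [2 1 1 0 0], max=2
Drop 2: Z rot1 at col 2 lands with bottom-row=1; cleared 0 line(s) (total 0); column heights now [2 1 3 4 0], max=4
Drop 3: Z rot1 at col 2 lands with bottom-row=3; cleared 0 line(s) (total 0); column heights now [2 1 5 6 0], max=6
Drop 4: O rot0 at col 2 lands with bottom-row=6; cleared 0 line(s) (total 0); column heights now [2 1 8 8 0], max=8
Drop 5: J rot2 at col 1 lands with bottom-row=8; cleared 0 line(s) (total 0); column heights now [2 10 10 10 0], max=10
Drop 6: L rot3 at col 0 lands with bottom-row=10; cleared 0 line(s) (total 0); column heights now [13 13 10 10 0], max=13

Answer: 0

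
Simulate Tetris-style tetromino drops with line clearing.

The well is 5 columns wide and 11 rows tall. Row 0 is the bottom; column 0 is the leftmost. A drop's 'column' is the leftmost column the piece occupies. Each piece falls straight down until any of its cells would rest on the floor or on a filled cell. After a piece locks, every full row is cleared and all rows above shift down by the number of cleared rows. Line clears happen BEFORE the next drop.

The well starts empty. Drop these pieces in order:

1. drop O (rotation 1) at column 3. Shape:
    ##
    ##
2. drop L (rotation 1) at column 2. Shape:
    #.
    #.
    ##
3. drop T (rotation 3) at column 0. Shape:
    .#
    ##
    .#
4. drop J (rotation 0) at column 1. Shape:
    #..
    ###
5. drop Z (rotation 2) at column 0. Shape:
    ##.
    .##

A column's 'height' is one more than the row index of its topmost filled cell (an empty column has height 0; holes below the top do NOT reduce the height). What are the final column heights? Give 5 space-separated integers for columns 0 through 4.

Answer: 9 9 8 6 2

Derivation:
Drop 1: O rot1 at col 3 lands with bottom-row=0; cleared 0 line(s) (total 0); column heights now [0 0 0 2 2], max=2
Drop 2: L rot1 at col 2 lands with bottom-row=2; cleared 0 line(s) (total 0); column heights now [0 0 5 3 2], max=5
Drop 3: T rot3 at col 0 lands with bottom-row=0; cleared 0 line(s) (total 0); column heights now [2 3 5 3 2], max=5
Drop 4: J rot0 at col 1 lands with bottom-row=5; cleared 0 line(s) (total 0); column heights now [2 7 6 6 2], max=7
Drop 5: Z rot2 at col 0 lands with bottom-row=7; cleared 0 line(s) (total 0); column heights now [9 9 8 6 2], max=9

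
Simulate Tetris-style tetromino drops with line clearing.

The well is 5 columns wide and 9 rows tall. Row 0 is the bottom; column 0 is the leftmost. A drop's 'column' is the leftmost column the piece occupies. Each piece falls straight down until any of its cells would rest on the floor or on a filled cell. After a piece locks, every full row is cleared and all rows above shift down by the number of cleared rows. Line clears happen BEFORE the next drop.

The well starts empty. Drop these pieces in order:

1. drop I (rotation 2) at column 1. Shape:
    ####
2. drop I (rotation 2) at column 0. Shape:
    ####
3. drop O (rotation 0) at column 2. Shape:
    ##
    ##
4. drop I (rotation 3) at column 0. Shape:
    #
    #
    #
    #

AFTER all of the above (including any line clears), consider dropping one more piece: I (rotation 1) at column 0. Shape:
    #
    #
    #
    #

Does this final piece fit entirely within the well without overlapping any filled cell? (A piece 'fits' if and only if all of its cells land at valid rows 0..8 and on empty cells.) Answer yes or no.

Answer: no

Derivation:
Drop 1: I rot2 at col 1 lands with bottom-row=0; cleared 0 line(s) (total 0); column heights now [0 1 1 1 1], max=1
Drop 2: I rot2 at col 0 lands with bottom-row=1; cleared 0 line(s) (total 0); column heights now [2 2 2 2 1], max=2
Drop 3: O rot0 at col 2 lands with bottom-row=2; cleared 0 line(s) (total 0); column heights now [2 2 4 4 1], max=4
Drop 4: I rot3 at col 0 lands with bottom-row=2; cleared 0 line(s) (total 0); column heights now [6 2 4 4 1], max=6
Test piece I rot1 at col 0 (width 1): heights before test = [6 2 4 4 1]; fits = False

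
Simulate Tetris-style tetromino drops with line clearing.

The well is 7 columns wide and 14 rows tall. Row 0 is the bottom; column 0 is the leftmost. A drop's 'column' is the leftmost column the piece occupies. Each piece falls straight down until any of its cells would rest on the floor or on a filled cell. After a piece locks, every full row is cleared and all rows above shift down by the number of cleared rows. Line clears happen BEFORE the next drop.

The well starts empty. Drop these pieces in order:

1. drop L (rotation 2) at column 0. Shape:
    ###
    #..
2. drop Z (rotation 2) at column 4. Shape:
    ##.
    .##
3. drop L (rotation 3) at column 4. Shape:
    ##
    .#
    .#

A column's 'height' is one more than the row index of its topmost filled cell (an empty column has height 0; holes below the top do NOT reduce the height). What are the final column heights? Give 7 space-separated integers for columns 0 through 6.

Drop 1: L rot2 at col 0 lands with bottom-row=0; cleared 0 line(s) (total 0); column heights now [2 2 2 0 0 0 0], max=2
Drop 2: Z rot2 at col 4 lands with bottom-row=0; cleared 0 line(s) (total 0); column heights now [2 2 2 0 2 2 1], max=2
Drop 3: L rot3 at col 4 lands with bottom-row=2; cleared 0 line(s) (total 0); column heights now [2 2 2 0 5 5 1], max=5

Answer: 2 2 2 0 5 5 1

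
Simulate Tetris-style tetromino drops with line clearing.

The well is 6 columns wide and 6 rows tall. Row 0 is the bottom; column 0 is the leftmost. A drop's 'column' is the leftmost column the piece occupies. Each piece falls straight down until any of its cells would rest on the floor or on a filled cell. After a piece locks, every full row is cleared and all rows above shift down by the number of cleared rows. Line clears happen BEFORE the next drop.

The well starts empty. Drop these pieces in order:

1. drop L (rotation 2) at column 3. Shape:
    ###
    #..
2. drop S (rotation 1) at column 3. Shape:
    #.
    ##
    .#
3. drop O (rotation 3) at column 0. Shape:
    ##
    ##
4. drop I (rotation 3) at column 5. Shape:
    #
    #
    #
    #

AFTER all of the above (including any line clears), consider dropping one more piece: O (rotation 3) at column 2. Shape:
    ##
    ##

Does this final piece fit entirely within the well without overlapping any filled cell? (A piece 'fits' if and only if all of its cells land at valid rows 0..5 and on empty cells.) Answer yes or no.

Answer: no

Derivation:
Drop 1: L rot2 at col 3 lands with bottom-row=0; cleared 0 line(s) (total 0); column heights now [0 0 0 2 2 2], max=2
Drop 2: S rot1 at col 3 lands with bottom-row=2; cleared 0 line(s) (total 0); column heights now [0 0 0 5 4 2], max=5
Drop 3: O rot3 at col 0 lands with bottom-row=0; cleared 0 line(s) (total 0); column heights now [2 2 0 5 4 2], max=5
Drop 4: I rot3 at col 5 lands with bottom-row=2; cleared 0 line(s) (total 0); column heights now [2 2 0 5 4 6], max=6
Test piece O rot3 at col 2 (width 2): heights before test = [2 2 0 5 4 6]; fits = False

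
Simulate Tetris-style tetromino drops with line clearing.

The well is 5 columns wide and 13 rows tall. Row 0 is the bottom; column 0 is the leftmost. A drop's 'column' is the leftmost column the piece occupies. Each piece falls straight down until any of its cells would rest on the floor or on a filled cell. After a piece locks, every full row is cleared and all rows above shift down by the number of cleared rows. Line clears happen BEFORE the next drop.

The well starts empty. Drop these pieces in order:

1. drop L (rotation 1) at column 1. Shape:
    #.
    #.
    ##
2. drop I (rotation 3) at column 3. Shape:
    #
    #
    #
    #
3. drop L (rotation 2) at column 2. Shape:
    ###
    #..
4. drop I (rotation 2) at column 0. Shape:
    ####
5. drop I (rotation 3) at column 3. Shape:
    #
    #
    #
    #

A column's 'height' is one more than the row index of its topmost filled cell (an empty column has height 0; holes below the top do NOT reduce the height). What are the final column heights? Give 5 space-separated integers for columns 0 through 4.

Answer: 6 6 6 10 5

Derivation:
Drop 1: L rot1 at col 1 lands with bottom-row=0; cleared 0 line(s) (total 0); column heights now [0 3 1 0 0], max=3
Drop 2: I rot3 at col 3 lands with bottom-row=0; cleared 0 line(s) (total 0); column heights now [0 3 1 4 0], max=4
Drop 3: L rot2 at col 2 lands with bottom-row=3; cleared 0 line(s) (total 0); column heights now [0 3 5 5 5], max=5
Drop 4: I rot2 at col 0 lands with bottom-row=5; cleared 0 line(s) (total 0); column heights now [6 6 6 6 5], max=6
Drop 5: I rot3 at col 3 lands with bottom-row=6; cleared 0 line(s) (total 0); column heights now [6 6 6 10 5], max=10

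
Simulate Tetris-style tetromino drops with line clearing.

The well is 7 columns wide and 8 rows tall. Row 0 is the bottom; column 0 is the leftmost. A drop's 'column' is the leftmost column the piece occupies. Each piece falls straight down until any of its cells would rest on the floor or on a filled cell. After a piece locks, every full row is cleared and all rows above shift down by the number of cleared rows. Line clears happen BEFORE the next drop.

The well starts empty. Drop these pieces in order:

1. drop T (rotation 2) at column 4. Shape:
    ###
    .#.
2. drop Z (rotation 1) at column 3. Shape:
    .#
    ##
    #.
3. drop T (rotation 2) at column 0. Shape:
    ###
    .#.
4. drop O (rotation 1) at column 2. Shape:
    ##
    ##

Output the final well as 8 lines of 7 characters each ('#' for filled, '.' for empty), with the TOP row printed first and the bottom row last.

Answer: .......
.......
.......
.......
..##...
..###..
...##..
.#...#.

Derivation:
Drop 1: T rot2 at col 4 lands with bottom-row=0; cleared 0 line(s) (total 0); column heights now [0 0 0 0 2 2 2], max=2
Drop 2: Z rot1 at col 3 lands with bottom-row=1; cleared 0 line(s) (total 0); column heights now [0 0 0 3 4 2 2], max=4
Drop 3: T rot2 at col 0 lands with bottom-row=0; cleared 1 line(s) (total 1); column heights now [0 1 0 2 3 1 0], max=3
Drop 4: O rot1 at col 2 lands with bottom-row=2; cleared 0 line(s) (total 1); column heights now [0 1 4 4 3 1 0], max=4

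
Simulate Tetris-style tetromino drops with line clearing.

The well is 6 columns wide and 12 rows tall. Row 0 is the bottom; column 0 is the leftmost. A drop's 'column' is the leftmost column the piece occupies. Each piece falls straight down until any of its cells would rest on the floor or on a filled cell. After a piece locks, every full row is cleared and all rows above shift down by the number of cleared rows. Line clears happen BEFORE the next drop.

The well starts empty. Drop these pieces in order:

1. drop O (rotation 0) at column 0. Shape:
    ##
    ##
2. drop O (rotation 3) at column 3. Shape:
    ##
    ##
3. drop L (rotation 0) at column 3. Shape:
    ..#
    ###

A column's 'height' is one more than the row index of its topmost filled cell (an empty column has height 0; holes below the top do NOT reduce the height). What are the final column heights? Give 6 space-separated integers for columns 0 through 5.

Drop 1: O rot0 at col 0 lands with bottom-row=0; cleared 0 line(s) (total 0); column heights now [2 2 0 0 0 0], max=2
Drop 2: O rot3 at col 3 lands with bottom-row=0; cleared 0 line(s) (total 0); column heights now [2 2 0 2 2 0], max=2
Drop 3: L rot0 at col 3 lands with bottom-row=2; cleared 0 line(s) (total 0); column heights now [2 2 0 3 3 4], max=4

Answer: 2 2 0 3 3 4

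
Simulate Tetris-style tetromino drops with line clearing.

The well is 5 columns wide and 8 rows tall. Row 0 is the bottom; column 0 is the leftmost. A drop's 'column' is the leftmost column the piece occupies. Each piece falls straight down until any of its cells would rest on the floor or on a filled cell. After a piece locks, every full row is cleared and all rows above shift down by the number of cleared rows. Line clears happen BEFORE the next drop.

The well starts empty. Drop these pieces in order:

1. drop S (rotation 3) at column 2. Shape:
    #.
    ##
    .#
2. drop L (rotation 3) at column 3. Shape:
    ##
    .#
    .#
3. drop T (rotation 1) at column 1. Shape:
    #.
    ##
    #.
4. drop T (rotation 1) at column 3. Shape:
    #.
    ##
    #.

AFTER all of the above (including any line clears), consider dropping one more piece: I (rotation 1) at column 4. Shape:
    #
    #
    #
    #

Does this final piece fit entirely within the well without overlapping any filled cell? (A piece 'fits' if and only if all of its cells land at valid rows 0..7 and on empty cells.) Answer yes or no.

Drop 1: S rot3 at col 2 lands with bottom-row=0; cleared 0 line(s) (total 0); column heights now [0 0 3 2 0], max=3
Drop 2: L rot3 at col 3 lands with bottom-row=0; cleared 0 line(s) (total 0); column heights now [0 0 3 3 3], max=3
Drop 3: T rot1 at col 1 lands with bottom-row=2; cleared 0 line(s) (total 0); column heights now [0 5 4 3 3], max=5
Drop 4: T rot1 at col 3 lands with bottom-row=3; cleared 0 line(s) (total 0); column heights now [0 5 4 6 5], max=6
Test piece I rot1 at col 4 (width 1): heights before test = [0 5 4 6 5]; fits = False

Answer: no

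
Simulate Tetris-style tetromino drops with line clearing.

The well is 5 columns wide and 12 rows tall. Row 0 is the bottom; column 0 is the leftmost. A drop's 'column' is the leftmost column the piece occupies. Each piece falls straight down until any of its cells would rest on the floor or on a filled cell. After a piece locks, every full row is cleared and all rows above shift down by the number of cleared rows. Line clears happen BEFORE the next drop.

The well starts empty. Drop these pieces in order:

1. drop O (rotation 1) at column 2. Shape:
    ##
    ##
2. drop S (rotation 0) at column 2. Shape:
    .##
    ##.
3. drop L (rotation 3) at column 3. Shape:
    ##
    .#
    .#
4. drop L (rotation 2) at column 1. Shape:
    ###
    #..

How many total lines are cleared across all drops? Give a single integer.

Answer: 0

Derivation:
Drop 1: O rot1 at col 2 lands with bottom-row=0; cleared 0 line(s) (total 0); column heights now [0 0 2 2 0], max=2
Drop 2: S rot0 at col 2 lands with bottom-row=2; cleared 0 line(s) (total 0); column heights now [0 0 3 4 4], max=4
Drop 3: L rot3 at col 3 lands with bottom-row=4; cleared 0 line(s) (total 0); column heights now [0 0 3 7 7], max=7
Drop 4: L rot2 at col 1 lands with bottom-row=6; cleared 0 line(s) (total 0); column heights now [0 8 8 8 7], max=8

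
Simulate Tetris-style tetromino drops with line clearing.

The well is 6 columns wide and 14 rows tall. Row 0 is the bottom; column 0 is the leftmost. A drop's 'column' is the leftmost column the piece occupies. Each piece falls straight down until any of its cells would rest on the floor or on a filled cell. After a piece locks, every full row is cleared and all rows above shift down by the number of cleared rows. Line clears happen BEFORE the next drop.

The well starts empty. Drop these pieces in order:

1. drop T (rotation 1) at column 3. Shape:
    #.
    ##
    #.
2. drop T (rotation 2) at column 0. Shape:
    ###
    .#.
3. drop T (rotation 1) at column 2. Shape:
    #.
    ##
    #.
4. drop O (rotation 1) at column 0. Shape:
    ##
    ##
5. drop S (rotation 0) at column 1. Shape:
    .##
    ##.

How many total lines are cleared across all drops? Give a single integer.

Answer: 0

Derivation:
Drop 1: T rot1 at col 3 lands with bottom-row=0; cleared 0 line(s) (total 0); column heights now [0 0 0 3 2 0], max=3
Drop 2: T rot2 at col 0 lands with bottom-row=0; cleared 0 line(s) (total 0); column heights now [2 2 2 3 2 0], max=3
Drop 3: T rot1 at col 2 lands with bottom-row=2; cleared 0 line(s) (total 0); column heights now [2 2 5 4 2 0], max=5
Drop 4: O rot1 at col 0 lands with bottom-row=2; cleared 0 line(s) (total 0); column heights now [4 4 5 4 2 0], max=5
Drop 5: S rot0 at col 1 lands with bottom-row=5; cleared 0 line(s) (total 0); column heights now [4 6 7 7 2 0], max=7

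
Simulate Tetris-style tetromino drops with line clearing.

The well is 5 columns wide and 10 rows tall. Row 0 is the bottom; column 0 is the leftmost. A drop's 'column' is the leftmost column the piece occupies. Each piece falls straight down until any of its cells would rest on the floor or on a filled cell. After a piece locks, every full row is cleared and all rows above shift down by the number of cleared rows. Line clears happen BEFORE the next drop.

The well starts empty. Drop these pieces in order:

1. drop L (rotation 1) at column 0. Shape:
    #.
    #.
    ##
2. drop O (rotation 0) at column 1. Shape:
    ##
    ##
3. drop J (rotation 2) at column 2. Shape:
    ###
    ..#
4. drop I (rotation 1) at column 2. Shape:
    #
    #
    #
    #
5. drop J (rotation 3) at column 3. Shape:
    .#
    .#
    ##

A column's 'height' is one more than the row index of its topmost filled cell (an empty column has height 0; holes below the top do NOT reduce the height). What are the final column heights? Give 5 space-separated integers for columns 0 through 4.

Drop 1: L rot1 at col 0 lands with bottom-row=0; cleared 0 line(s) (total 0); column heights now [3 1 0 0 0], max=3
Drop 2: O rot0 at col 1 lands with bottom-row=1; cleared 0 line(s) (total 0); column heights now [3 3 3 0 0], max=3
Drop 3: J rot2 at col 2 lands with bottom-row=2; cleared 0 line(s) (total 0); column heights now [3 3 4 4 4], max=4
Drop 4: I rot1 at col 2 lands with bottom-row=4; cleared 0 line(s) (total 0); column heights now [3 3 8 4 4], max=8
Drop 5: J rot3 at col 3 lands with bottom-row=4; cleared 0 line(s) (total 0); column heights now [3 3 8 5 7], max=8

Answer: 3 3 8 5 7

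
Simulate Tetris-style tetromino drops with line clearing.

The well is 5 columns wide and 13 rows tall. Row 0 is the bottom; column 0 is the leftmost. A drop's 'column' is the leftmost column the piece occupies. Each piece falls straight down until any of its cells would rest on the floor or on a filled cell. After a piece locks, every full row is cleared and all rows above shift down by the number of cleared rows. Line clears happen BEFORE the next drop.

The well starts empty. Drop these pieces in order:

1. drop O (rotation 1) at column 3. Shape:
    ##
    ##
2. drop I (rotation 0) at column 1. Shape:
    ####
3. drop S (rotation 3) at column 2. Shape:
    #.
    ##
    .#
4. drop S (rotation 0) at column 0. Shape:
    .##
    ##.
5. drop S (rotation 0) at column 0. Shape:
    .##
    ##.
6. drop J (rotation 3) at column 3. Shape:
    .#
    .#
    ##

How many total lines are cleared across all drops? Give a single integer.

Drop 1: O rot1 at col 3 lands with bottom-row=0; cleared 0 line(s) (total 0); column heights now [0 0 0 2 2], max=2
Drop 2: I rot0 at col 1 lands with bottom-row=2; cleared 0 line(s) (total 0); column heights now [0 3 3 3 3], max=3
Drop 3: S rot3 at col 2 lands with bottom-row=3; cleared 0 line(s) (total 0); column heights now [0 3 6 5 3], max=6
Drop 4: S rot0 at col 0 lands with bottom-row=5; cleared 0 line(s) (total 0); column heights now [6 7 7 5 3], max=7
Drop 5: S rot0 at col 0 lands with bottom-row=7; cleared 0 line(s) (total 0); column heights now [8 9 9 5 3], max=9
Drop 6: J rot3 at col 3 lands with bottom-row=5; cleared 1 line(s) (total 1); column heights now [7 8 8 5 7], max=8

Answer: 1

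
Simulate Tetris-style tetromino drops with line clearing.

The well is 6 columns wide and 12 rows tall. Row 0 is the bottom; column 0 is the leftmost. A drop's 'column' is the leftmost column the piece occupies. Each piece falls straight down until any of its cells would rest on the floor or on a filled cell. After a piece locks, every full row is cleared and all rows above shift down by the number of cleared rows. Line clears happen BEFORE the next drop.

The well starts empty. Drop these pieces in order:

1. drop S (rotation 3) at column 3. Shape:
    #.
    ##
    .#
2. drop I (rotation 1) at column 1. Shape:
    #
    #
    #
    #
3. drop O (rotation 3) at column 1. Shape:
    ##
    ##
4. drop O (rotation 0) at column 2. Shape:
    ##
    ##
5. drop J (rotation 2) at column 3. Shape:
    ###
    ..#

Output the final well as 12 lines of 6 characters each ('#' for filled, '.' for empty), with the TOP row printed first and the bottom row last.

Answer: ......
......
......
...###
..##.#
..##..
.##...
.##...
.#....
.#.#..
.#.##.
.#..#.

Derivation:
Drop 1: S rot3 at col 3 lands with bottom-row=0; cleared 0 line(s) (total 0); column heights now [0 0 0 3 2 0], max=3
Drop 2: I rot1 at col 1 lands with bottom-row=0; cleared 0 line(s) (total 0); column heights now [0 4 0 3 2 0], max=4
Drop 3: O rot3 at col 1 lands with bottom-row=4; cleared 0 line(s) (total 0); column heights now [0 6 6 3 2 0], max=6
Drop 4: O rot0 at col 2 lands with bottom-row=6; cleared 0 line(s) (total 0); column heights now [0 6 8 8 2 0], max=8
Drop 5: J rot2 at col 3 lands with bottom-row=7; cleared 0 line(s) (total 0); column heights now [0 6 8 9 9 9], max=9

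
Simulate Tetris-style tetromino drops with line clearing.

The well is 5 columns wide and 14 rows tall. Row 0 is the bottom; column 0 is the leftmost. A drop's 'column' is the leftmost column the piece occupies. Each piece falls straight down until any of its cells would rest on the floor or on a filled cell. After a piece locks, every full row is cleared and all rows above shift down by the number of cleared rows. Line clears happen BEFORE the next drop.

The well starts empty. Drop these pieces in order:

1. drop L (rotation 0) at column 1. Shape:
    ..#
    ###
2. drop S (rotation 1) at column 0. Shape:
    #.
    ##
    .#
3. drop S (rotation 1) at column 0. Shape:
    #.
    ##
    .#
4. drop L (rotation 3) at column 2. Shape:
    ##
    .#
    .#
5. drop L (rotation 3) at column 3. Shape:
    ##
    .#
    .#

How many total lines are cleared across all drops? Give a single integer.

Drop 1: L rot0 at col 1 lands with bottom-row=0; cleared 0 line(s) (total 0); column heights now [0 1 1 2 0], max=2
Drop 2: S rot1 at col 0 lands with bottom-row=1; cleared 0 line(s) (total 0); column heights now [4 3 1 2 0], max=4
Drop 3: S rot1 at col 0 lands with bottom-row=3; cleared 0 line(s) (total 0); column heights now [6 5 1 2 0], max=6
Drop 4: L rot3 at col 2 lands with bottom-row=2; cleared 0 line(s) (total 0); column heights now [6 5 5 5 0], max=6
Drop 5: L rot3 at col 3 lands with bottom-row=3; cleared 1 line(s) (total 1); column heights now [5 4 1 5 5], max=5

Answer: 1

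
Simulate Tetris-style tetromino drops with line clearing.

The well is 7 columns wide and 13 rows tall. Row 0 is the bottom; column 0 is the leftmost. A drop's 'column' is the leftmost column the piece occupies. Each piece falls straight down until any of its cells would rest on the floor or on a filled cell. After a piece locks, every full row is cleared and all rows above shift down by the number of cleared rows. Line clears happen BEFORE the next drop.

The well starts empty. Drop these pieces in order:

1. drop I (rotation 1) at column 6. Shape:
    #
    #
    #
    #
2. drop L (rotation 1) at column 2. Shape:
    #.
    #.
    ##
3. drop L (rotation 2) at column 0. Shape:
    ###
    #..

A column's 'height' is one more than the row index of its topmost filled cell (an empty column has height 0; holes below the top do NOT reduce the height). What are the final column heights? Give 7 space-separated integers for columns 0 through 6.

Drop 1: I rot1 at col 6 lands with bottom-row=0; cleared 0 line(s) (total 0); column heights now [0 0 0 0 0 0 4], max=4
Drop 2: L rot1 at col 2 lands with bottom-row=0; cleared 0 line(s) (total 0); column heights now [0 0 3 1 0 0 4], max=4
Drop 3: L rot2 at col 0 lands with bottom-row=2; cleared 0 line(s) (total 0); column heights now [4 4 4 1 0 0 4], max=4

Answer: 4 4 4 1 0 0 4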